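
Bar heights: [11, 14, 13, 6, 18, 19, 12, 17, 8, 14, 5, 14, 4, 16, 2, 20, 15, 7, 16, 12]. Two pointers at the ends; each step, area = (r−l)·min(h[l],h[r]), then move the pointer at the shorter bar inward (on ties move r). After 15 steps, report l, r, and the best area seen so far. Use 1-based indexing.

l=12, r=16, best area=238

[1,20] min(11,12)*19=209 best=209 * → l++
[2,20] min(14,12)*18=216 best=216 * → r--
[2,19] min(14,16)*17=238 best=238 * → l++
[3,19] min(13,16)*16=208 best=238 → l++
[4,19] min(6,16)*15=90 best=238 → l++
[5,19] min(18,16)*14=224 best=238 → r--
[5,18] min(18,7)*13=91 best=238 → r--
[5,17] min(18,15)*12=180 best=238 → r--
[5,16] min(18,20)*11=198 best=238 → l++
[6,16] min(19,20)*10=190 best=238 → l++
[7,16] min(12,20)*9=108 best=238 → l++
[8,16] min(17,20)*8=136 best=238 → l++
[9,16] min(8,20)*7=56 best=238 → l++
[10,16] min(14,20)*6=84 best=238 → l++
[11,16] min(5,20)*5=25 best=238 → l++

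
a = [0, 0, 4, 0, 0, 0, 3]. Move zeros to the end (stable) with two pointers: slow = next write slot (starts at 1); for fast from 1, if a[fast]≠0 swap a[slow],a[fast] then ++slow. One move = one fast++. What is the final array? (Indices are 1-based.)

[4, 3, 0, 0, 0, 0, 0]

(s=1,f=1) a[fast]=0 → fast++
(s=1,f=2) a[fast]=0 → fast++
(s=1,f=3) a[fast]=4≠0 swap→a[1]=4 → slow++,fast++
(s=2,f=4) a[fast]=0 → fast++
(s=2,f=5) a[fast]=0 → fast++
(s=2,f=6) a[fast]=0 → fast++
(s=2,f=7) a[fast]=3≠0 swap→a[2]=3 → slow++,fast++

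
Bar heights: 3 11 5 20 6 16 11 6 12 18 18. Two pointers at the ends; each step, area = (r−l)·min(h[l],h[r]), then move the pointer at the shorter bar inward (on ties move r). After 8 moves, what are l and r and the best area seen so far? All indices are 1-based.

l=4, r=6, best area=126

l=1 r=11: min(3,18)*10=30 best=30 *, l++
l=2 r=11: min(11,18)*9=99 best=99 *, l++
l=3 r=11: min(5,18)*8=40 best=99, l++
l=4 r=11: min(20,18)*7=126 best=126 *, r--
l=4 r=10: min(20,18)*6=108 best=126, r--
l=4 r=9: min(20,12)*5=60 best=126, r--
l=4 r=8: min(20,6)*4=24 best=126, r--
l=4 r=7: min(20,11)*3=33 best=126, r--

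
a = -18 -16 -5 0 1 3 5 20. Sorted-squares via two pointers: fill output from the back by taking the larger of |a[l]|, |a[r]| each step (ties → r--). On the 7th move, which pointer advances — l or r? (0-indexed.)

r

[0,7] |-18|<=|20| out[7]=400 → r--
[0,6] |-18|>|5| out[6]=324 → l++
[1,6] |-16|>|5| out[5]=256 → l++
[2,6] |-5|<=|5| out[4]=25 → r--
[2,5] |-5|>|3| out[3]=25 → l++
[3,5] |0|<=|3| out[2]=9 → r--
[3,4] |0|<=|1| out[1]=1 → r--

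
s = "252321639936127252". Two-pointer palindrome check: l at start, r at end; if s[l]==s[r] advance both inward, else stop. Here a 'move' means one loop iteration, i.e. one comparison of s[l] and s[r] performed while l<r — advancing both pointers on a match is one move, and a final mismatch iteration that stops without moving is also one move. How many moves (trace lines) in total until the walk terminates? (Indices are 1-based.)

l=1 r=18: '2'=='2', l++,r--
l=2 r=17: '5'=='5', l++,r--
l=3 r=16: '2'=='2', l++,r--
l=4 r=15: '3'!='7', stop

4 moves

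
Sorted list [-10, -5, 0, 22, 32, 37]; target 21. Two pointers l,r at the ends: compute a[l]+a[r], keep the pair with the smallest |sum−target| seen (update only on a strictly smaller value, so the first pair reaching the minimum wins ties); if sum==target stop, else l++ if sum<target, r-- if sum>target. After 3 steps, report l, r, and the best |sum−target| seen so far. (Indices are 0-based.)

l=0 r=5: -10+37=27 d=6 *, r--
l=0 r=4: -10+32=22 d=1 *, r--
l=0 r=3: -10+22=12 d=9, l++

l=1, r=3, best |Δ|=1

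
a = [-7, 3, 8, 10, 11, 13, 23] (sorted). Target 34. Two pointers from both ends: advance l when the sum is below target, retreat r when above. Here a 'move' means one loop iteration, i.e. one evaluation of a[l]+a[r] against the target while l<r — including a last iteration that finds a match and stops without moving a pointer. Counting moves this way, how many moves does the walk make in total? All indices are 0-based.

5 moves

l=0 r=6: -7+23=16 <34, l++
l=1 r=6: 3+23=26 <34, l++
l=2 r=6: 8+23=31 <34, l++
l=3 r=6: 10+23=33 <34, l++
l=4 r=6: 11+23=34, found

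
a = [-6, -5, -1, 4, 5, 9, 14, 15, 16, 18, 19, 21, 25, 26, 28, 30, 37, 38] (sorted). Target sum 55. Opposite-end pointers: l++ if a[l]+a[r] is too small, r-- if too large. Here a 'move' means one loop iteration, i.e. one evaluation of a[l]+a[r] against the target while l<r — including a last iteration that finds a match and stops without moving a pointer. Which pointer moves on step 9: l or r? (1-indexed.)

l

l=1 r=18: -6+38=32 <55, l++
l=2 r=18: -5+38=33 <55, l++
l=3 r=18: -1+38=37 <55, l++
l=4 r=18: 4+38=42 <55, l++
l=5 r=18: 5+38=43 <55, l++
l=6 r=18: 9+38=47 <55, l++
l=7 r=18: 14+38=52 <55, l++
l=8 r=18: 15+38=53 <55, l++
l=9 r=18: 16+38=54 <55, l++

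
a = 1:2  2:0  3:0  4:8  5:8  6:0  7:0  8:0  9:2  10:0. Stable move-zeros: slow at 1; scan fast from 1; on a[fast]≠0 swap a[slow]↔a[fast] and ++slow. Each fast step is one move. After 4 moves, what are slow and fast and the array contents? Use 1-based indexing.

slow=3, fast=5, a=[2, 8, 0, 0, 8, 0, 0, 0, 2, 0]

slow=1 fast=1: a[fast]=2≠0 swap→a[1]=2, slow++,fast++
slow=2 fast=2: a[fast]=0, fast++
slow=2 fast=3: a[fast]=0, fast++
slow=2 fast=4: a[fast]=8≠0 swap→a[2]=8, slow++,fast++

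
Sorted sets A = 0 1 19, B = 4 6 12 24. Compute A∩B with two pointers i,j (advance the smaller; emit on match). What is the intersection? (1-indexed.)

i=1 j=1: 0<4, i++
i=2 j=1: 1<4, i++
i=3 j=1: 19>4, j++
i=3 j=2: 19>6, j++
i=3 j=3: 19>12, j++
i=3 j=4: 19<24, i++

intersection = []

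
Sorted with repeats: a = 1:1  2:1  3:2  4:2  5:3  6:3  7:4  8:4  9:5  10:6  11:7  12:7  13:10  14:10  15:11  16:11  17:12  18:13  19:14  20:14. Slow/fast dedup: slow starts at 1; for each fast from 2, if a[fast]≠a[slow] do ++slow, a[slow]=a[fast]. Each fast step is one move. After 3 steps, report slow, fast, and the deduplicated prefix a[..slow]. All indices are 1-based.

(s=1,f=2) a[fast]=1=a[slow] dup → fast++
(s=1,f=3) a[fast]=2≠a[slow]=1 write a[2]=2 → slow++,fast++
(s=2,f=4) a[fast]=2=a[slow] dup → fast++

slow=2, fast=5, prefix=[1, 2]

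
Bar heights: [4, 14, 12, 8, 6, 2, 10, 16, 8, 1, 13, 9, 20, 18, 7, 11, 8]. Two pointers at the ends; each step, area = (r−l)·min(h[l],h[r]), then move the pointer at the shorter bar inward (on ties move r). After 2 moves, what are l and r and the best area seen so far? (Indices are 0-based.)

l=1, r=15, best area=120

l=0 r=16: min(4,8)*16=64 best=64 *, l++
l=1 r=16: min(14,8)*15=120 best=120 *, r--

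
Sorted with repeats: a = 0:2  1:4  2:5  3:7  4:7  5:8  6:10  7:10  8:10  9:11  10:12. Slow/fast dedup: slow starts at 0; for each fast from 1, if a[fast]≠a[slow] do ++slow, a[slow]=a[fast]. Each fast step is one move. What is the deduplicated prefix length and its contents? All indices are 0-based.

(s=0,f=1) a[fast]=4≠a[slow]=2 write a[1]=4 → slow++,fast++
(s=1,f=2) a[fast]=5≠a[slow]=4 write a[2]=5 → slow++,fast++
(s=2,f=3) a[fast]=7≠a[slow]=5 write a[3]=7 → slow++,fast++
(s=3,f=4) a[fast]=7=a[slow] dup → fast++
(s=3,f=5) a[fast]=8≠a[slow]=7 write a[4]=8 → slow++,fast++
(s=4,f=6) a[fast]=10≠a[slow]=8 write a[5]=10 → slow++,fast++
(s=5,f=7) a[fast]=10=a[slow] dup → fast++
(s=5,f=8) a[fast]=10=a[slow] dup → fast++
(s=5,f=9) a[fast]=11≠a[slow]=10 write a[6]=11 → slow++,fast++
(s=6,f=10) a[fast]=12≠a[slow]=11 write a[7]=12 → slow++,fast++

length 8; prefix = [2, 4, 5, 7, 8, 10, 11, 12]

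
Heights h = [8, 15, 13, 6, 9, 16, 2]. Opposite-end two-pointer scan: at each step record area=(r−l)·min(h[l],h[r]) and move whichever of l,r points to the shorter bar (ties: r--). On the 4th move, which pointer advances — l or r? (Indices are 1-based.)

l

[1,7] min(8,2)*6=12 best=12 * → r--
[1,6] min(8,16)*5=40 best=40 * → l++
[2,6] min(15,16)*4=60 best=60 * → l++
[3,6] min(13,16)*3=39 best=60 → l++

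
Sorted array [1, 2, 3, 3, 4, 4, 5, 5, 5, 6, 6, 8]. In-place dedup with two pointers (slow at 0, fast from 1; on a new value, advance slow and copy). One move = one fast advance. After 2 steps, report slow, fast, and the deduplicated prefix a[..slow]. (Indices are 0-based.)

slow=2, fast=3, prefix=[1, 2, 3]

(s=0,f=1) a[fast]=2≠a[slow]=1 write a[1]=2 → slow++,fast++
(s=1,f=2) a[fast]=3≠a[slow]=2 write a[2]=3 → slow++,fast++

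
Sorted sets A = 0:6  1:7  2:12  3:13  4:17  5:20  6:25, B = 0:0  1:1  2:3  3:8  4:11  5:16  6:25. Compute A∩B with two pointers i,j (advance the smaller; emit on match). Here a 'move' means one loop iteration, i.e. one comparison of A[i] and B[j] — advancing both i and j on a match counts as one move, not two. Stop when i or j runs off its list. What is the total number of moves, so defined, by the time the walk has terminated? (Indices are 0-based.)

i=0 j=0: 6>0, j++
i=0 j=1: 6>1, j++
i=0 j=2: 6>3, j++
i=0 j=3: 6<8, i++
i=1 j=3: 7<8, i++
i=2 j=3: 12>8, j++
i=2 j=4: 12>11, j++
i=2 j=5: 12<16, i++
i=3 j=5: 13<16, i++
i=4 j=5: 17>16, j++
i=4 j=6: 17<25, i++
i=5 j=6: 20<25, i++
i=6 j=6: 25==25 emit, i++,j++

13 moves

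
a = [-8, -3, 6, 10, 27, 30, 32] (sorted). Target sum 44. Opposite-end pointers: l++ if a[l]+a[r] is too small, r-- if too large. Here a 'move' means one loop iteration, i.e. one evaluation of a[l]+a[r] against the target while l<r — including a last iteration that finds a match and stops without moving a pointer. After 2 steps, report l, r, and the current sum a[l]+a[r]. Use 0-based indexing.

l=2, r=6, sum=38

l=0 r=6: -8+32=24 <44, l++
l=1 r=6: -3+32=29 <44, l++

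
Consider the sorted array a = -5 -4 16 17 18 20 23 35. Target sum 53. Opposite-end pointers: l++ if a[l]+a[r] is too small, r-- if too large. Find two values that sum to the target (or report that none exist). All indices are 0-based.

(18, 35)

[0,7] -5+35=30 <53 → l++
[1,7] -4+35=31 <53 → l++
[2,7] 16+35=51 <53 → l++
[3,7] 17+35=52 <53 → l++
[4,7] 18+35=53 → found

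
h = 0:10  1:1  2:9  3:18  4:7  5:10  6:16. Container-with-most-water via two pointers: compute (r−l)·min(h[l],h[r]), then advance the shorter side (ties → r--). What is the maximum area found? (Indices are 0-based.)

[0,6] min(10,16)*6=60 best=60 * → l++
[1,6] min(1,16)*5=5 best=60 → l++
[2,6] min(9,16)*4=36 best=60 → l++
[3,6] min(18,16)*3=48 best=60 → r--
[3,5] min(18,10)*2=20 best=60 → r--
[3,4] min(18,7)*1=7 best=60 → r--

max area = 60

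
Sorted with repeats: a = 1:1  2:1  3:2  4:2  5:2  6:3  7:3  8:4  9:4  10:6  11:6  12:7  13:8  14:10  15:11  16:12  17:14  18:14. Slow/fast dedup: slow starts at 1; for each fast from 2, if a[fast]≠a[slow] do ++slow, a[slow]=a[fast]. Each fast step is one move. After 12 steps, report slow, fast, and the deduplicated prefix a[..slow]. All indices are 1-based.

slow=7, fast=14, prefix=[1, 2, 3, 4, 6, 7, 8]

(s=1,f=2) a[fast]=1=a[slow] dup → fast++
(s=1,f=3) a[fast]=2≠a[slow]=1 write a[2]=2 → slow++,fast++
(s=2,f=4) a[fast]=2=a[slow] dup → fast++
(s=2,f=5) a[fast]=2=a[slow] dup → fast++
(s=2,f=6) a[fast]=3≠a[slow]=2 write a[3]=3 → slow++,fast++
(s=3,f=7) a[fast]=3=a[slow] dup → fast++
(s=3,f=8) a[fast]=4≠a[slow]=3 write a[4]=4 → slow++,fast++
(s=4,f=9) a[fast]=4=a[slow] dup → fast++
(s=4,f=10) a[fast]=6≠a[slow]=4 write a[5]=6 → slow++,fast++
(s=5,f=11) a[fast]=6=a[slow] dup → fast++
(s=5,f=12) a[fast]=7≠a[slow]=6 write a[6]=7 → slow++,fast++
(s=6,f=13) a[fast]=8≠a[slow]=7 write a[7]=8 → slow++,fast++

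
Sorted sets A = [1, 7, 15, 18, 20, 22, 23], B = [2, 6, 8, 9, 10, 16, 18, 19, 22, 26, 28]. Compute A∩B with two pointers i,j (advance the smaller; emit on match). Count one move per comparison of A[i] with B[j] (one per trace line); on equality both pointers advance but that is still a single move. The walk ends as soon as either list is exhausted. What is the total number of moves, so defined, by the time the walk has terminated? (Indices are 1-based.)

14 moves

i=1 j=1: 1<2, i++
i=2 j=1: 7>2, j++
i=2 j=2: 7>6, j++
i=2 j=3: 7<8, i++
i=3 j=3: 15>8, j++
i=3 j=4: 15>9, j++
i=3 j=5: 15>10, j++
i=3 j=6: 15<16, i++
i=4 j=6: 18>16, j++
i=4 j=7: 18==18 emit, i++,j++
i=5 j=8: 20>19, j++
i=5 j=9: 20<22, i++
i=6 j=9: 22==22 emit, i++,j++
i=7 j=10: 23<26, i++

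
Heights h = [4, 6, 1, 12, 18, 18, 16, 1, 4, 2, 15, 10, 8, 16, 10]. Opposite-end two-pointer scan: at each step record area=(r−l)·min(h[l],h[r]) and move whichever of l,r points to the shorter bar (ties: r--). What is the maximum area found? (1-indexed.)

max area = 144

l=1 r=15: min(4,10)*14=56 best=56 *, l++
l=2 r=15: min(6,10)*13=78 best=78 *, l++
l=3 r=15: min(1,10)*12=12 best=78, l++
l=4 r=15: min(12,10)*11=110 best=110 *, r--
l=4 r=14: min(12,16)*10=120 best=120 *, l++
l=5 r=14: min(18,16)*9=144 best=144 *, r--
l=5 r=13: min(18,8)*8=64 best=144, r--
l=5 r=12: min(18,10)*7=70 best=144, r--
l=5 r=11: min(18,15)*6=90 best=144, r--
l=5 r=10: min(18,2)*5=10 best=144, r--
l=5 r=9: min(18,4)*4=16 best=144, r--
l=5 r=8: min(18,1)*3=3 best=144, r--
l=5 r=7: min(18,16)*2=32 best=144, r--
l=5 r=6: min(18,18)*1=18 best=144, r--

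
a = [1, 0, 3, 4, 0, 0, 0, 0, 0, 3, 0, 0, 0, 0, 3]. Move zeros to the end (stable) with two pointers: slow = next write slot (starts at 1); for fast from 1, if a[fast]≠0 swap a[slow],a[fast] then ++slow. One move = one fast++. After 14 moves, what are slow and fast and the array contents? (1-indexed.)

slow=5, fast=15, a=[1, 3, 4, 3, 0, 0, 0, 0, 0, 0, 0, 0, 0, 0, 3]

(s=1,f=1) a[fast]=1≠0 swap→a[1]=1 → slow++,fast++
(s=2,f=2) a[fast]=0 → fast++
(s=2,f=3) a[fast]=3≠0 swap→a[2]=3 → slow++,fast++
(s=3,f=4) a[fast]=4≠0 swap→a[3]=4 → slow++,fast++
(s=4,f=5) a[fast]=0 → fast++
(s=4,f=6) a[fast]=0 → fast++
(s=4,f=7) a[fast]=0 → fast++
(s=4,f=8) a[fast]=0 → fast++
(s=4,f=9) a[fast]=0 → fast++
(s=4,f=10) a[fast]=3≠0 swap→a[4]=3 → slow++,fast++
(s=5,f=11) a[fast]=0 → fast++
(s=5,f=12) a[fast]=0 → fast++
(s=5,f=13) a[fast]=0 → fast++
(s=5,f=14) a[fast]=0 → fast++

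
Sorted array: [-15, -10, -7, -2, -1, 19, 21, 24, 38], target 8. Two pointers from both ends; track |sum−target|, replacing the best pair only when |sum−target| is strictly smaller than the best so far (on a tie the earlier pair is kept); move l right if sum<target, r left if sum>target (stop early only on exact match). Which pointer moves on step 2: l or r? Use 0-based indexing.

[0,8] -15+38=23 d=15 * → r--
[0,7] -15+24=9 d=1 * → r--

r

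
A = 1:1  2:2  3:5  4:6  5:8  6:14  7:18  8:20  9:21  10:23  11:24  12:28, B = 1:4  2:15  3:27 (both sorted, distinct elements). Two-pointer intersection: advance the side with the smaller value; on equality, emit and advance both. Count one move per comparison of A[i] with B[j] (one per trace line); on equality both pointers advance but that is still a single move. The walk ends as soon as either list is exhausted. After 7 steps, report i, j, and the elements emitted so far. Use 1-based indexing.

i=7, j=2, emitted=[]

[i=1,j=1] 1<4 → i++
[i=2,j=1] 2<4 → i++
[i=3,j=1] 5>4 → j++
[i=3,j=2] 5<15 → i++
[i=4,j=2] 6<15 → i++
[i=5,j=2] 8<15 → i++
[i=6,j=2] 14<15 → i++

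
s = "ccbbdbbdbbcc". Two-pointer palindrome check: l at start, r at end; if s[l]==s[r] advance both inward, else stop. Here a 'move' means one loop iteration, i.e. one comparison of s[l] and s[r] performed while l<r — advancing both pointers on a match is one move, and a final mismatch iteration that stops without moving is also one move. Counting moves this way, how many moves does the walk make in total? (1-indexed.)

l=1 r=12: 'c'=='c', l++,r--
l=2 r=11: 'c'=='c', l++,r--
l=3 r=10: 'b'=='b', l++,r--
l=4 r=9: 'b'=='b', l++,r--
l=5 r=8: 'd'=='d', l++,r--
l=6 r=7: 'b'=='b', l++,r--

6 moves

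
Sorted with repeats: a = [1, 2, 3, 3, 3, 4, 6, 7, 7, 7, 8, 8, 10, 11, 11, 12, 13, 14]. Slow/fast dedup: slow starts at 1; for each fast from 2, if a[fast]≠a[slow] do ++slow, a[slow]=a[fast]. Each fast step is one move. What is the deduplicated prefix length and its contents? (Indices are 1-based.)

length 12; prefix = [1, 2, 3, 4, 6, 7, 8, 10, 11, 12, 13, 14]

(s=1,f=2) a[fast]=2≠a[slow]=1 write a[2]=2 → slow++,fast++
(s=2,f=3) a[fast]=3≠a[slow]=2 write a[3]=3 → slow++,fast++
(s=3,f=4) a[fast]=3=a[slow] dup → fast++
(s=3,f=5) a[fast]=3=a[slow] dup → fast++
(s=3,f=6) a[fast]=4≠a[slow]=3 write a[4]=4 → slow++,fast++
(s=4,f=7) a[fast]=6≠a[slow]=4 write a[5]=6 → slow++,fast++
(s=5,f=8) a[fast]=7≠a[slow]=6 write a[6]=7 → slow++,fast++
(s=6,f=9) a[fast]=7=a[slow] dup → fast++
(s=6,f=10) a[fast]=7=a[slow] dup → fast++
(s=6,f=11) a[fast]=8≠a[slow]=7 write a[7]=8 → slow++,fast++
(s=7,f=12) a[fast]=8=a[slow] dup → fast++
(s=7,f=13) a[fast]=10≠a[slow]=8 write a[8]=10 → slow++,fast++
(s=8,f=14) a[fast]=11≠a[slow]=10 write a[9]=11 → slow++,fast++
(s=9,f=15) a[fast]=11=a[slow] dup → fast++
(s=9,f=16) a[fast]=12≠a[slow]=11 write a[10]=12 → slow++,fast++
(s=10,f=17) a[fast]=13≠a[slow]=12 write a[11]=13 → slow++,fast++
(s=11,f=18) a[fast]=14≠a[slow]=13 write a[12]=14 → slow++,fast++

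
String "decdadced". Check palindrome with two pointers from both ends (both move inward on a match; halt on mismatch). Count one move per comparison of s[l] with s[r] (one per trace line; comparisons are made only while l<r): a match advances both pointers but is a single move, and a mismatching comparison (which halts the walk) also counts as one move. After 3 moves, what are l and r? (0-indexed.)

[0,8] 'd'=='d' → l++,r--
[1,7] 'e'=='e' → l++,r--
[2,6] 'c'=='c' → l++,r--

l=3, r=5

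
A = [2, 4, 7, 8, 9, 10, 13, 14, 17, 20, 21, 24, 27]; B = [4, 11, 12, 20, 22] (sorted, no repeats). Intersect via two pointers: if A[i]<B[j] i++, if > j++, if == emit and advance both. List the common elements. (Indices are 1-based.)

intersection = [4, 20]

[i=1,j=1] 2<4 → i++
[i=2,j=1] 4==4 emit → i++,j++
[i=3,j=2] 7<11 → i++
[i=4,j=2] 8<11 → i++
[i=5,j=2] 9<11 → i++
[i=6,j=2] 10<11 → i++
[i=7,j=2] 13>11 → j++
[i=7,j=3] 13>12 → j++
[i=7,j=4] 13<20 → i++
[i=8,j=4] 14<20 → i++
[i=9,j=4] 17<20 → i++
[i=10,j=4] 20==20 emit → i++,j++
[i=11,j=5] 21<22 → i++
[i=12,j=5] 24>22 → j++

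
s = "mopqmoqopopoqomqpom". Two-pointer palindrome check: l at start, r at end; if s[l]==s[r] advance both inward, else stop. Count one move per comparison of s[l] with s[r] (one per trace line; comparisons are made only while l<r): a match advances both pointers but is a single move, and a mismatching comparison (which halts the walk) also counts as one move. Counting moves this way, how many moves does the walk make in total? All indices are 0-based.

9 moves

l=0 r=18: 'm'=='m', l++,r--
l=1 r=17: 'o'=='o', l++,r--
l=2 r=16: 'p'=='p', l++,r--
l=3 r=15: 'q'=='q', l++,r--
l=4 r=14: 'm'=='m', l++,r--
l=5 r=13: 'o'=='o', l++,r--
l=6 r=12: 'q'=='q', l++,r--
l=7 r=11: 'o'=='o', l++,r--
l=8 r=10: 'p'=='p', l++,r--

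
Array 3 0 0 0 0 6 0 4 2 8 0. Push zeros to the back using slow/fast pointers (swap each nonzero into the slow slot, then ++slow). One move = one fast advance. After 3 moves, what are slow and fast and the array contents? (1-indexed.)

(s=1,f=1) a[fast]=3≠0 swap→a[1]=3 → slow++,fast++
(s=2,f=2) a[fast]=0 → fast++
(s=2,f=3) a[fast]=0 → fast++

slow=2, fast=4, a=[3, 0, 0, 0, 0, 6, 0, 4, 2, 8, 0]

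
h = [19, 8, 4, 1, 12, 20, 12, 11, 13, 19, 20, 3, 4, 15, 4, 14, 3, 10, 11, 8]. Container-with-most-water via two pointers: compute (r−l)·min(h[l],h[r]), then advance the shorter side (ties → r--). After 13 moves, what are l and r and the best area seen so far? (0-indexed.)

l=4, r=10, best area=210

l=0 r=19: min(19,8)*19=152 best=152 *, r--
l=0 r=18: min(19,11)*18=198 best=198 *, r--
l=0 r=17: min(19,10)*17=170 best=198, r--
l=0 r=16: min(19,3)*16=48 best=198, r--
l=0 r=15: min(19,14)*15=210 best=210 *, r--
l=0 r=14: min(19,4)*14=56 best=210, r--
l=0 r=13: min(19,15)*13=195 best=210, r--
l=0 r=12: min(19,4)*12=48 best=210, r--
l=0 r=11: min(19,3)*11=33 best=210, r--
l=0 r=10: min(19,20)*10=190 best=210, l++
l=1 r=10: min(8,20)*9=72 best=210, l++
l=2 r=10: min(4,20)*8=32 best=210, l++
l=3 r=10: min(1,20)*7=7 best=210, l++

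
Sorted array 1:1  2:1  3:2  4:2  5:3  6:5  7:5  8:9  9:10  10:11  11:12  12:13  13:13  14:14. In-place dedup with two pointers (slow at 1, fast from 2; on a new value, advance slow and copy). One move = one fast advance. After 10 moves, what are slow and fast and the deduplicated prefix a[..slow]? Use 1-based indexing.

slow=8, fast=12, prefix=[1, 2, 3, 5, 9, 10, 11, 12]

(s=1,f=2) a[fast]=1=a[slow] dup → fast++
(s=1,f=3) a[fast]=2≠a[slow]=1 write a[2]=2 → slow++,fast++
(s=2,f=4) a[fast]=2=a[slow] dup → fast++
(s=2,f=5) a[fast]=3≠a[slow]=2 write a[3]=3 → slow++,fast++
(s=3,f=6) a[fast]=5≠a[slow]=3 write a[4]=5 → slow++,fast++
(s=4,f=7) a[fast]=5=a[slow] dup → fast++
(s=4,f=8) a[fast]=9≠a[slow]=5 write a[5]=9 → slow++,fast++
(s=5,f=9) a[fast]=10≠a[slow]=9 write a[6]=10 → slow++,fast++
(s=6,f=10) a[fast]=11≠a[slow]=10 write a[7]=11 → slow++,fast++
(s=7,f=11) a[fast]=12≠a[slow]=11 write a[8]=12 → slow++,fast++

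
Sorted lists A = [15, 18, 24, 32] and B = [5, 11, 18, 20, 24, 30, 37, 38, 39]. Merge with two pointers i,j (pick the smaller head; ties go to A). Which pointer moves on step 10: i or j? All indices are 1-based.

[i=1,j=1] A[i]=15>B[j]=5 take 5 → j++
[i=1,j=2] A[i]=15>B[j]=11 take 11 → j++
[i=1,j=3] A[i]=15<=B[j]=18 take 15 → i++
[i=2,j=3] A[i]=18<=B[j]=18 take 18 → i++
[i=3,j=3] A[i]=24>B[j]=18 take 18 → j++
[i=3,j=4] A[i]=24>B[j]=20 take 20 → j++
[i=3,j=5] A[i]=24<=B[j]=24 take 24 → i++
[i=4,j=5] A[i]=32>B[j]=24 take 24 → j++
[i=4,j=6] A[i]=32>B[j]=30 take 30 → j++
[i=4,j=7] A[i]=32<=B[j]=37 take 32 → i++

i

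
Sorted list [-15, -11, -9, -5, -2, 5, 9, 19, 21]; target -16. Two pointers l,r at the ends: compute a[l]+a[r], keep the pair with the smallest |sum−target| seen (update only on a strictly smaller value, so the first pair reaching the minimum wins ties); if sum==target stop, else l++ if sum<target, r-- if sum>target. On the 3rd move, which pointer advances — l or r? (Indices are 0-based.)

[0,8] -15+21=6 d=22 * → r--
[0,7] -15+19=4 d=20 * → r--
[0,6] -15+9=-6 d=10 * → r--

r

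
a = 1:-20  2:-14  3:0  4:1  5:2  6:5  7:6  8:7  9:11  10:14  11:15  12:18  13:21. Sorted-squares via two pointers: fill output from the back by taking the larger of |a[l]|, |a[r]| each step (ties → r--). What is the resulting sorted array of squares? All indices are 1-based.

[0, 1, 4, 25, 36, 49, 121, 196, 196, 225, 324, 400, 441]

l=1 r=13: |-20|<=|21| out[13]=441, r--
l=1 r=12: |-20|>|18| out[12]=400, l++
l=2 r=12: |-14|<=|18| out[11]=324, r--
l=2 r=11: |-14|<=|15| out[10]=225, r--
l=2 r=10: |-14|<=|14| out[9]=196, r--
l=2 r=9: |-14|>|11| out[8]=196, l++
l=3 r=9: |0|<=|11| out[7]=121, r--
l=3 r=8: |0|<=|7| out[6]=49, r--
l=3 r=7: |0|<=|6| out[5]=36, r--
l=3 r=6: |0|<=|5| out[4]=25, r--
l=3 r=5: |0|<=|2| out[3]=4, r--
l=3 r=4: |0|<=|1| out[2]=1, r--
l=3 r=3: |0|<=|0| out[1]=0, r--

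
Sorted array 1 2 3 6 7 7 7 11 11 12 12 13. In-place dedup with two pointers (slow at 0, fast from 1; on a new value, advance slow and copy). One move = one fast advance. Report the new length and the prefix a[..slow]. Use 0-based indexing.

slow=0 fast=1: a[fast]=2≠a[slow]=1 write a[1]=2, slow++,fast++
slow=1 fast=2: a[fast]=3≠a[slow]=2 write a[2]=3, slow++,fast++
slow=2 fast=3: a[fast]=6≠a[slow]=3 write a[3]=6, slow++,fast++
slow=3 fast=4: a[fast]=7≠a[slow]=6 write a[4]=7, slow++,fast++
slow=4 fast=5: a[fast]=7=a[slow] dup, fast++
slow=4 fast=6: a[fast]=7=a[slow] dup, fast++
slow=4 fast=7: a[fast]=11≠a[slow]=7 write a[5]=11, slow++,fast++
slow=5 fast=8: a[fast]=11=a[slow] dup, fast++
slow=5 fast=9: a[fast]=12≠a[slow]=11 write a[6]=12, slow++,fast++
slow=6 fast=10: a[fast]=12=a[slow] dup, fast++
slow=6 fast=11: a[fast]=13≠a[slow]=12 write a[7]=13, slow++,fast++

length 8; prefix = [1, 2, 3, 6, 7, 11, 12, 13]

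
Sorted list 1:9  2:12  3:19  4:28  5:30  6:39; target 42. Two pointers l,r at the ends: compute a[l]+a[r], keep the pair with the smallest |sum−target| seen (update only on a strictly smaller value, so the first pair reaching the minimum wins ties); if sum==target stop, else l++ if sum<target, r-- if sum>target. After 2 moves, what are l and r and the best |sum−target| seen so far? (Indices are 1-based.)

l=1 r=6: 9+39=48 d=6 *, r--
l=1 r=5: 9+30=39 d=3 *, l++

l=2, r=5, best |Δ|=3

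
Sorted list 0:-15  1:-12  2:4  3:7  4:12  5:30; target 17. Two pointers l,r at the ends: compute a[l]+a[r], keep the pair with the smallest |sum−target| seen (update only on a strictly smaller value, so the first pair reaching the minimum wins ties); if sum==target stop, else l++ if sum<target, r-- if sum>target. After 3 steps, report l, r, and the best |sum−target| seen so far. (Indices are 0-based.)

[0,5] -15+30=15 d=2 * → l++
[1,5] -12+30=18 d=1 * → r--
[1,4] -12+12=0 d=17 → l++

l=2, r=4, best |Δ|=1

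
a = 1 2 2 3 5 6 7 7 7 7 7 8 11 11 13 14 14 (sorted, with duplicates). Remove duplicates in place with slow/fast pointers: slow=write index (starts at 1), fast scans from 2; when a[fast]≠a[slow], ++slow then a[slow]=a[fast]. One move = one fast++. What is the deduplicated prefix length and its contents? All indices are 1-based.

slow=1 fast=2: a[fast]=2≠a[slow]=1 write a[2]=2, slow++,fast++
slow=2 fast=3: a[fast]=2=a[slow] dup, fast++
slow=2 fast=4: a[fast]=3≠a[slow]=2 write a[3]=3, slow++,fast++
slow=3 fast=5: a[fast]=5≠a[slow]=3 write a[4]=5, slow++,fast++
slow=4 fast=6: a[fast]=6≠a[slow]=5 write a[5]=6, slow++,fast++
slow=5 fast=7: a[fast]=7≠a[slow]=6 write a[6]=7, slow++,fast++
slow=6 fast=8: a[fast]=7=a[slow] dup, fast++
slow=6 fast=9: a[fast]=7=a[slow] dup, fast++
slow=6 fast=10: a[fast]=7=a[slow] dup, fast++
slow=6 fast=11: a[fast]=7=a[slow] dup, fast++
slow=6 fast=12: a[fast]=8≠a[slow]=7 write a[7]=8, slow++,fast++
slow=7 fast=13: a[fast]=11≠a[slow]=8 write a[8]=11, slow++,fast++
slow=8 fast=14: a[fast]=11=a[slow] dup, fast++
slow=8 fast=15: a[fast]=13≠a[slow]=11 write a[9]=13, slow++,fast++
slow=9 fast=16: a[fast]=14≠a[slow]=13 write a[10]=14, slow++,fast++
slow=10 fast=17: a[fast]=14=a[slow] dup, fast++

length 10; prefix = [1, 2, 3, 5, 6, 7, 8, 11, 13, 14]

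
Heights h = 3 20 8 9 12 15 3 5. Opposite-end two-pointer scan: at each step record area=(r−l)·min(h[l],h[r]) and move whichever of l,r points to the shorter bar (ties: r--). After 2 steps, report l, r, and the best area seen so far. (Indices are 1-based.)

l=2, r=7, best area=30

l=1 r=8: min(3,5)*7=21 best=21 *, l++
l=2 r=8: min(20,5)*6=30 best=30 *, r--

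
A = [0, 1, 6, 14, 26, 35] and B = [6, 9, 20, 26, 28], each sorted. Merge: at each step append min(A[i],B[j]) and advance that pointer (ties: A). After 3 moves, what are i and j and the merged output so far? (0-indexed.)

[i=0,j=0] A[i]=0<=B[j]=6 take 0 → i++
[i=1,j=0] A[i]=1<=B[j]=6 take 1 → i++
[i=2,j=0] A[i]=6<=B[j]=6 take 6 → i++

i=3, j=0, merged so far=[0, 1, 6]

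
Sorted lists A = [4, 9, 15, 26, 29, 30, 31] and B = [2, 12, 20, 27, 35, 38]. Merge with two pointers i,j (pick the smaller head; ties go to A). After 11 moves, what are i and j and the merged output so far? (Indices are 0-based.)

i=7, j=4, merged so far=[2, 4, 9, 12, 15, 20, 26, 27, 29, 30, 31]

[i=0,j=0] A[i]=4>B[j]=2 take 2 → j++
[i=0,j=1] A[i]=4<=B[j]=12 take 4 → i++
[i=1,j=1] A[i]=9<=B[j]=12 take 9 → i++
[i=2,j=1] A[i]=15>B[j]=12 take 12 → j++
[i=2,j=2] A[i]=15<=B[j]=20 take 15 → i++
[i=3,j=2] A[i]=26>B[j]=20 take 20 → j++
[i=3,j=3] A[i]=26<=B[j]=27 take 26 → i++
[i=4,j=3] A[i]=29>B[j]=27 take 27 → j++
[i=4,j=4] A[i]=29<=B[j]=35 take 29 → i++
[i=5,j=4] A[i]=30<=B[j]=35 take 30 → i++
[i=6,j=4] A[i]=31<=B[j]=35 take 31 → i++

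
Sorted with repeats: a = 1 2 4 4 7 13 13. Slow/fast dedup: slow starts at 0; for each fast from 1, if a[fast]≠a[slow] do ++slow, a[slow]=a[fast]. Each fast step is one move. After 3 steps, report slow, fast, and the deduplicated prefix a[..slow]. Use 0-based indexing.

slow=0 fast=1: a[fast]=2≠a[slow]=1 write a[1]=2, slow++,fast++
slow=1 fast=2: a[fast]=4≠a[slow]=2 write a[2]=4, slow++,fast++
slow=2 fast=3: a[fast]=4=a[slow] dup, fast++

slow=2, fast=4, prefix=[1, 2, 4]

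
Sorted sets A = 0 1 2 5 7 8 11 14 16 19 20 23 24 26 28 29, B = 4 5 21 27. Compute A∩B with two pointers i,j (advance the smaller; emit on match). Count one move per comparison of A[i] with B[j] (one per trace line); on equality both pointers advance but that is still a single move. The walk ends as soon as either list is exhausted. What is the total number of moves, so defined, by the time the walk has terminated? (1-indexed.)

17 moves

[i=1,j=1] 0<4 → i++
[i=2,j=1] 1<4 → i++
[i=3,j=1] 2<4 → i++
[i=4,j=1] 5>4 → j++
[i=4,j=2] 5==5 emit → i++,j++
[i=5,j=3] 7<21 → i++
[i=6,j=3] 8<21 → i++
[i=7,j=3] 11<21 → i++
[i=8,j=3] 14<21 → i++
[i=9,j=3] 16<21 → i++
[i=10,j=3] 19<21 → i++
[i=11,j=3] 20<21 → i++
[i=12,j=3] 23>21 → j++
[i=12,j=4] 23<27 → i++
[i=13,j=4] 24<27 → i++
[i=14,j=4] 26<27 → i++
[i=15,j=4] 28>27 → j++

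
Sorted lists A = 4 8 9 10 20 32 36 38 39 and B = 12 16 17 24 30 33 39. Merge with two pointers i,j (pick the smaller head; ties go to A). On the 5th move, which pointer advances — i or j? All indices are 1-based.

[i=1,j=1] A[i]=4<=B[j]=12 take 4 → i++
[i=2,j=1] A[i]=8<=B[j]=12 take 8 → i++
[i=3,j=1] A[i]=9<=B[j]=12 take 9 → i++
[i=4,j=1] A[i]=10<=B[j]=12 take 10 → i++
[i=5,j=1] A[i]=20>B[j]=12 take 12 → j++

j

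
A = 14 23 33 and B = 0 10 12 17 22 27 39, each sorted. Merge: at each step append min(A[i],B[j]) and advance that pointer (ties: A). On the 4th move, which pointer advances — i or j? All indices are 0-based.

[i=0,j=0] A[i]=14>B[j]=0 take 0 → j++
[i=0,j=1] A[i]=14>B[j]=10 take 10 → j++
[i=0,j=2] A[i]=14>B[j]=12 take 12 → j++
[i=0,j=3] A[i]=14<=B[j]=17 take 14 → i++

i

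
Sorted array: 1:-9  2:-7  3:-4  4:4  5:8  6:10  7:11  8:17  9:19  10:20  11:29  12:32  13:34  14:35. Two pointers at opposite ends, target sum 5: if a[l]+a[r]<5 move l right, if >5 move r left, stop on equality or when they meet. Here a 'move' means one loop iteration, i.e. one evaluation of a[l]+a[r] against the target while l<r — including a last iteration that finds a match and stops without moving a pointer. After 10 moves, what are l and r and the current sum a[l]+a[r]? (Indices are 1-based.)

[1,14] -9+35=26 >5 → r--
[1,13] -9+34=25 >5 → r--
[1,12] -9+32=23 >5 → r--
[1,11] -9+29=20 >5 → r--
[1,10] -9+20=11 >5 → r--
[1,9] -9+19=10 >5 → r--
[1,8] -9+17=8 >5 → r--
[1,7] -9+11=2 <5 → l++
[2,7] -7+11=4 <5 → l++
[3,7] -4+11=7 >5 → r--

l=3, r=6, sum=6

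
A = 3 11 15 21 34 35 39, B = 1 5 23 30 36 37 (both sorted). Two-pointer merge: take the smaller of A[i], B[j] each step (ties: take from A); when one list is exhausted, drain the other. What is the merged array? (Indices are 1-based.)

[i=1,j=1] A[i]=3>B[j]=1 take 1 → j++
[i=1,j=2] A[i]=3<=B[j]=5 take 3 → i++
[i=2,j=2] A[i]=11>B[j]=5 take 5 → j++
[i=2,j=3] A[i]=11<=B[j]=23 take 11 → i++
[i=3,j=3] A[i]=15<=B[j]=23 take 15 → i++
[i=4,j=3] A[i]=21<=B[j]=23 take 21 → i++
[i=5,j=3] A[i]=34>B[j]=23 take 23 → j++
[i=5,j=4] A[i]=34>B[j]=30 take 30 → j++
[i=5,j=5] A[i]=34<=B[j]=36 take 34 → i++
[i=6,j=5] A[i]=35<=B[j]=36 take 35 → i++
[i=7,j=5] A[i]=39>B[j]=36 take 36 → j++
[i=7,j=6] A[i]=39>B[j]=37 take 37 → j++
[i=7,j=7] B done, take A[i]=39 → i++

[1, 3, 5, 11, 15, 21, 23, 30, 34, 35, 36, 37, 39]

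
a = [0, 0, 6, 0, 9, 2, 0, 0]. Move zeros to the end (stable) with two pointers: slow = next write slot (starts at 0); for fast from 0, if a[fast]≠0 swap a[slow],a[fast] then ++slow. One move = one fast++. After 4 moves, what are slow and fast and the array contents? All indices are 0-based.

slow=1, fast=4, a=[6, 0, 0, 0, 9, 2, 0, 0]

slow=0 fast=0: a[fast]=0, fast++
slow=0 fast=1: a[fast]=0, fast++
slow=0 fast=2: a[fast]=6≠0 swap→a[0]=6, slow++,fast++
slow=1 fast=3: a[fast]=0, fast++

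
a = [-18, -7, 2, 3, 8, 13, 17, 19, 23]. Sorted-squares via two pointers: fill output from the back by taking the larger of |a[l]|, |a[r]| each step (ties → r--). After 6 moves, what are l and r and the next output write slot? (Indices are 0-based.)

l=1, r=3, next write slot=2

[0,8] |-18|<=|23| out[8]=529 → r--
[0,7] |-18|<=|19| out[7]=361 → r--
[0,6] |-18|>|17| out[6]=324 → l++
[1,6] |-7|<=|17| out[5]=289 → r--
[1,5] |-7|<=|13| out[4]=169 → r--
[1,4] |-7|<=|8| out[3]=64 → r--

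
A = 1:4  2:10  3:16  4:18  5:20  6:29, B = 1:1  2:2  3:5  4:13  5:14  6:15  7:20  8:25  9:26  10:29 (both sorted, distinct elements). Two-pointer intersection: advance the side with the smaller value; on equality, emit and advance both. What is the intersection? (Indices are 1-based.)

intersection = [20, 29]

i=1 j=1: 4>1, j++
i=1 j=2: 4>2, j++
i=1 j=3: 4<5, i++
i=2 j=3: 10>5, j++
i=2 j=4: 10<13, i++
i=3 j=4: 16>13, j++
i=3 j=5: 16>14, j++
i=3 j=6: 16>15, j++
i=3 j=7: 16<20, i++
i=4 j=7: 18<20, i++
i=5 j=7: 20==20 emit, i++,j++
i=6 j=8: 29>25, j++
i=6 j=9: 29>26, j++
i=6 j=10: 29==29 emit, i++,j++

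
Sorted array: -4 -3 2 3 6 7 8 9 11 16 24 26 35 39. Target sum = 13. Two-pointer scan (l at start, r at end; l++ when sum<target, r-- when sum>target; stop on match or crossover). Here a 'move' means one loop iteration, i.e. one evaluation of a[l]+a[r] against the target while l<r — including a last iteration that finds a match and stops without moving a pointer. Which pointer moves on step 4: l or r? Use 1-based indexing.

r

l=1 r=14: -4+39=35 >13, r--
l=1 r=13: -4+35=31 >13, r--
l=1 r=12: -4+26=22 >13, r--
l=1 r=11: -4+24=20 >13, r--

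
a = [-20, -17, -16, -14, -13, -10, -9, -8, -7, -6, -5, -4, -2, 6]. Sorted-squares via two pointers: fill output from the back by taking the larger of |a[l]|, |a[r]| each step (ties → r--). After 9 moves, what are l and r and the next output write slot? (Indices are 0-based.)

l=9, r=13, next write slot=4

[0,13] |-20|>|6| out[13]=400 → l++
[1,13] |-17|>|6| out[12]=289 → l++
[2,13] |-16|>|6| out[11]=256 → l++
[3,13] |-14|>|6| out[10]=196 → l++
[4,13] |-13|>|6| out[9]=169 → l++
[5,13] |-10|>|6| out[8]=100 → l++
[6,13] |-9|>|6| out[7]=81 → l++
[7,13] |-8|>|6| out[6]=64 → l++
[8,13] |-7|>|6| out[5]=49 → l++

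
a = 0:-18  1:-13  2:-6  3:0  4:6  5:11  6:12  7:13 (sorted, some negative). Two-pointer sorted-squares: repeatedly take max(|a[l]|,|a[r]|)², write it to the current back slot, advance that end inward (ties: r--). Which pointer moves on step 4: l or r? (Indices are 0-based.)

r

[0,7] |-18|>|13| out[7]=324 → l++
[1,7] |-13|<=|13| out[6]=169 → r--
[1,6] |-13|>|12| out[5]=169 → l++
[2,6] |-6|<=|12| out[4]=144 → r--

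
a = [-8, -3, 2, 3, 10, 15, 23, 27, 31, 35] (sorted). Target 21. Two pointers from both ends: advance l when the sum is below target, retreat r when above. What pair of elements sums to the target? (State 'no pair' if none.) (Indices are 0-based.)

no pair

l=0 r=9: -8+35=27 >21, r--
l=0 r=8: -8+31=23 >21, r--
l=0 r=7: -8+27=19 <21, l++
l=1 r=7: -3+27=24 >21, r--
l=1 r=6: -3+23=20 <21, l++
l=2 r=6: 2+23=25 >21, r--
l=2 r=5: 2+15=17 <21, l++
l=3 r=5: 3+15=18 <21, l++
l=4 r=5: 10+15=25 >21, r--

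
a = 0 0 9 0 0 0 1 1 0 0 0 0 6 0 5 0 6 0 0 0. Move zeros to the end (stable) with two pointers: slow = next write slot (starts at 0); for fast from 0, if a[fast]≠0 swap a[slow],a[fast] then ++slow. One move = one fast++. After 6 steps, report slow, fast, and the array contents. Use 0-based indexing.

slow=0 fast=0: a[fast]=0, fast++
slow=0 fast=1: a[fast]=0, fast++
slow=0 fast=2: a[fast]=9≠0 swap→a[0]=9, slow++,fast++
slow=1 fast=3: a[fast]=0, fast++
slow=1 fast=4: a[fast]=0, fast++
slow=1 fast=5: a[fast]=0, fast++

slow=1, fast=6, a=[9, 0, 0, 0, 0, 0, 1, 1, 0, 0, 0, 0, 6, 0, 5, 0, 6, 0, 0, 0]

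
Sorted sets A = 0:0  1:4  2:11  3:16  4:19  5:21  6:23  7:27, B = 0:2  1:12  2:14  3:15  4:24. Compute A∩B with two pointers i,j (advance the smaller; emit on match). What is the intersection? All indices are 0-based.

intersection = []

i=0 j=0: 0<2, i++
i=1 j=0: 4>2, j++
i=1 j=1: 4<12, i++
i=2 j=1: 11<12, i++
i=3 j=1: 16>12, j++
i=3 j=2: 16>14, j++
i=3 j=3: 16>15, j++
i=3 j=4: 16<24, i++
i=4 j=4: 19<24, i++
i=5 j=4: 21<24, i++
i=6 j=4: 23<24, i++
i=7 j=4: 27>24, j++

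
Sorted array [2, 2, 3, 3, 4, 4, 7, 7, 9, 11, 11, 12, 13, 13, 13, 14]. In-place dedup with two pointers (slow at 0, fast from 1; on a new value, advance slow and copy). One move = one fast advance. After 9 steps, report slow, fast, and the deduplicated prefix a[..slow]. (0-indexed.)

slow=5, fast=10, prefix=[2, 3, 4, 7, 9, 11]

slow=0 fast=1: a[fast]=2=a[slow] dup, fast++
slow=0 fast=2: a[fast]=3≠a[slow]=2 write a[1]=3, slow++,fast++
slow=1 fast=3: a[fast]=3=a[slow] dup, fast++
slow=1 fast=4: a[fast]=4≠a[slow]=3 write a[2]=4, slow++,fast++
slow=2 fast=5: a[fast]=4=a[slow] dup, fast++
slow=2 fast=6: a[fast]=7≠a[slow]=4 write a[3]=7, slow++,fast++
slow=3 fast=7: a[fast]=7=a[slow] dup, fast++
slow=3 fast=8: a[fast]=9≠a[slow]=7 write a[4]=9, slow++,fast++
slow=4 fast=9: a[fast]=11≠a[slow]=9 write a[5]=11, slow++,fast++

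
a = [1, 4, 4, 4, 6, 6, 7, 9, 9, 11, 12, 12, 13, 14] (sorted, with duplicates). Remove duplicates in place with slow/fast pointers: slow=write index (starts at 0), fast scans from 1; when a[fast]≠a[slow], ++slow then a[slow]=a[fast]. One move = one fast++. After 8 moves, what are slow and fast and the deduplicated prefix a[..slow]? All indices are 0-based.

slow=4, fast=9, prefix=[1, 4, 6, 7, 9]

(s=0,f=1) a[fast]=4≠a[slow]=1 write a[1]=4 → slow++,fast++
(s=1,f=2) a[fast]=4=a[slow] dup → fast++
(s=1,f=3) a[fast]=4=a[slow] dup → fast++
(s=1,f=4) a[fast]=6≠a[slow]=4 write a[2]=6 → slow++,fast++
(s=2,f=5) a[fast]=6=a[slow] dup → fast++
(s=2,f=6) a[fast]=7≠a[slow]=6 write a[3]=7 → slow++,fast++
(s=3,f=7) a[fast]=9≠a[slow]=7 write a[4]=9 → slow++,fast++
(s=4,f=8) a[fast]=9=a[slow] dup → fast++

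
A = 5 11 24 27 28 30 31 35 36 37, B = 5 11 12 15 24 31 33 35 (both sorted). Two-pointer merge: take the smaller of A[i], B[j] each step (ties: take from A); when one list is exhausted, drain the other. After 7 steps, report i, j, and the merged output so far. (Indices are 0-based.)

i=3, j=4, merged so far=[5, 5, 11, 11, 12, 15, 24]

[i=0,j=0] A[i]=5<=B[j]=5 take 5 → i++
[i=1,j=0] A[i]=11>B[j]=5 take 5 → j++
[i=1,j=1] A[i]=11<=B[j]=11 take 11 → i++
[i=2,j=1] A[i]=24>B[j]=11 take 11 → j++
[i=2,j=2] A[i]=24>B[j]=12 take 12 → j++
[i=2,j=3] A[i]=24>B[j]=15 take 15 → j++
[i=2,j=4] A[i]=24<=B[j]=24 take 24 → i++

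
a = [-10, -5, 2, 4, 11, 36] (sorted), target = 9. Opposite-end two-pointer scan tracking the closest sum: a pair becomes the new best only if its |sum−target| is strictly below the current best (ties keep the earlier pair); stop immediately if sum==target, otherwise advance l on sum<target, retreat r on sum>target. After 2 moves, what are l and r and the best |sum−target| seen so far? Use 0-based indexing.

l=1, r=4, best |Δ|=8

l=0 r=5: -10+36=26 d=17 *, r--
l=0 r=4: -10+11=1 d=8 *, l++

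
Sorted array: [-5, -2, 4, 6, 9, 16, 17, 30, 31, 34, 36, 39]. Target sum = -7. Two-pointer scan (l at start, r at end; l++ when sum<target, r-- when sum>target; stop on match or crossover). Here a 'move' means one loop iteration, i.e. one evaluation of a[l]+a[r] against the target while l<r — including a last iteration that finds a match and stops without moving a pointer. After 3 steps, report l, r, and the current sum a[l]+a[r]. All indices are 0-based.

l=0 r=11: -5+39=34 >-7, r--
l=0 r=10: -5+36=31 >-7, r--
l=0 r=9: -5+34=29 >-7, r--

l=0, r=8, sum=26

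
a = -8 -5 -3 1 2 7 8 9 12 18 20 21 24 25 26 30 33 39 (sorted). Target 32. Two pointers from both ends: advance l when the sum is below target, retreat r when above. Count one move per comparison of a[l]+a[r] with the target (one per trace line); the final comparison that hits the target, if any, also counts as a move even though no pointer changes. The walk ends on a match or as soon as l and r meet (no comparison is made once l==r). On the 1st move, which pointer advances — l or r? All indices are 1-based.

[1,18] -8+39=31 <32 → l++

l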